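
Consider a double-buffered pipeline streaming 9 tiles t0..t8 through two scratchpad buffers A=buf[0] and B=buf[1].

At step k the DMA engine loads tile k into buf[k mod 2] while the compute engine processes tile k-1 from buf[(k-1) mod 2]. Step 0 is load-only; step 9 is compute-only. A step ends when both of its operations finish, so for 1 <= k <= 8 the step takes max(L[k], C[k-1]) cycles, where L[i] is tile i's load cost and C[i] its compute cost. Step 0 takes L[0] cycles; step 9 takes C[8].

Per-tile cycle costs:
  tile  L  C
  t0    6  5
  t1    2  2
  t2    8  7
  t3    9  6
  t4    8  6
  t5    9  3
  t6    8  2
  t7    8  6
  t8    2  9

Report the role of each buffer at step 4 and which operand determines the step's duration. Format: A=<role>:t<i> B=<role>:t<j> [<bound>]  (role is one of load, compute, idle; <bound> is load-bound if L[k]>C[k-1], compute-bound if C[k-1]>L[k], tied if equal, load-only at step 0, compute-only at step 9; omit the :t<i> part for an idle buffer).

[0] DMA t0→A (6c) ∥ CU idle ⇒ 6c, clock 6
[1] DMA t1→B (2c) ∥ CU A:t0 (5c) ⇒ 5c, clock 11
[2] DMA t2→A (8c) ∥ CU B:t1 (2c) ⇒ 8c, clock 19
[3] DMA t3→B (9c) ∥ CU A:t2 (7c) ⇒ 9c, clock 28
[4] DMA t4→A (8c) ∥ CU B:t3 (6c) ⇒ 8c, clock 36
[5] DMA t5→B (9c) ∥ CU A:t4 (6c) ⇒ 9c, clock 45
[6] DMA t6→A (8c) ∥ CU B:t5 (3c) ⇒ 8c, clock 53
[7] DMA t7→B (8c) ∥ CU A:t6 (2c) ⇒ 8c, clock 61
[8] DMA t8→A (2c) ∥ CU B:t7 (6c) ⇒ 6c, clock 67
[9] DMA idle ∥ CU A:t8 (9c) ⇒ 9c, clock 76

step 4: A=load:t4 B=compute:t3 [load-bound]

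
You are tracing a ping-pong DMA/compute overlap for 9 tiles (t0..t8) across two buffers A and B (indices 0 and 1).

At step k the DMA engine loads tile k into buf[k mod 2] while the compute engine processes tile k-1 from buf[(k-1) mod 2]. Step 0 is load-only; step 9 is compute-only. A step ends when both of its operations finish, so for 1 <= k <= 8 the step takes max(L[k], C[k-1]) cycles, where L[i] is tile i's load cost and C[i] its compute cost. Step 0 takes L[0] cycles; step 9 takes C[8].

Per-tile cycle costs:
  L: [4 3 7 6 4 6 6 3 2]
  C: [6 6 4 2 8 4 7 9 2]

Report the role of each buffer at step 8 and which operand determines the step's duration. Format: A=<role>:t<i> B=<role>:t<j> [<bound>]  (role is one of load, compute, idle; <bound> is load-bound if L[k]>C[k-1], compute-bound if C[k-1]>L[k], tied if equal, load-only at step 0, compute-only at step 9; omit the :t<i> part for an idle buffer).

  0. 4=4c; end=4; A:t0 B:-
  1. max(3,6)=6c; end=10; A:t0 B:t1
  2. max(7,6)=7c; end=17; A:t2 B:t1
  3. max(6,4)=6c; end=23; A:t2 B:t3
  4. max(4,2)=4c; end=27; A:t4 B:t3
  5. max(6,8)=8c; end=35; A:t4 B:t5
  6. max(6,4)=6c; end=41; A:t6 B:t5
  7. max(3,7)=7c; end=48; A:t6 B:t7
  8. max(2,9)=9c; end=57; A:t8 B:t7
  9. 2=2c; end=59; A:t8 B:t7

step 8: A=load:t8 B=compute:t7 [compute-bound]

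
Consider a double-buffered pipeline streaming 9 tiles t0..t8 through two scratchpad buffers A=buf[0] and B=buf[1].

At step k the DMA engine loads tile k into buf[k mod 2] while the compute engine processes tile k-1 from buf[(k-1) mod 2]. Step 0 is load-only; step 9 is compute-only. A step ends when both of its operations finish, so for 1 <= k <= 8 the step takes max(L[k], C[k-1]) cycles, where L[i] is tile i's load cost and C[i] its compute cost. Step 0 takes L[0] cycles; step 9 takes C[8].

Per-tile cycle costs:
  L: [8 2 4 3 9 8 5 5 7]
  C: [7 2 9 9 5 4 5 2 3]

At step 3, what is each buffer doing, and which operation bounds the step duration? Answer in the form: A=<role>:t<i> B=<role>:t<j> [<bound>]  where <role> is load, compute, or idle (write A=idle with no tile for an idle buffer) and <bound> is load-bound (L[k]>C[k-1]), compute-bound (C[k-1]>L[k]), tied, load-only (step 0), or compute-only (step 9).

k=0 load=t0/8c comp=- wait=8 total=8
k=1 load=t1/2c comp=t0/7c wait=7 total=15
k=2 load=t2/4c comp=t1/2c wait=4 total=19
k=3 load=t3/3c comp=t2/9c wait=9 total=28
k=4 load=t4/9c comp=t3/9c wait=9 total=37
k=5 load=t5/8c comp=t4/5c wait=8 total=45
k=6 load=t6/5c comp=t5/4c wait=5 total=50
k=7 load=t7/5c comp=t6/5c wait=5 total=55
k=8 load=t8/7c comp=t7/2c wait=7 total=62
k=9 load=- comp=t8/3c wait=3 total=65

step 3: A=compute:t2 B=load:t3 [compute-bound]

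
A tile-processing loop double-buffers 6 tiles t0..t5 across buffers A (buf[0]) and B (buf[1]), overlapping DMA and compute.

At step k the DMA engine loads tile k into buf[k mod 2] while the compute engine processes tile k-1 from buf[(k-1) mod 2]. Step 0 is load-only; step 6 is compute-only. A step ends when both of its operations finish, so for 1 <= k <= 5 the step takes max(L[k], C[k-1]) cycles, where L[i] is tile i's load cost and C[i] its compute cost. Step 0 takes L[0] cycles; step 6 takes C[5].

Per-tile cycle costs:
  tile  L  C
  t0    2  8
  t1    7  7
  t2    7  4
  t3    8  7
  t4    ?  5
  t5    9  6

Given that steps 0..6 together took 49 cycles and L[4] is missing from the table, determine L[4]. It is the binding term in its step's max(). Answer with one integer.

L[4] = 9

step 0: dur = L[0]=2 = 2
step 1: dur = max(L[1]=7, C[0]=8) = 8
step 2: dur = max(L[2]=7, C[1]=7) = 7
step 3: dur = max(L[3]=8, C[2]=4) = 8
step 4: dur = max(L[4]=?, C[3]=7) = L[4]  (unknown; binding)
step 5: dur = max(L[5]=9, C[4]=5) = 9
step 6: dur = C[5]=6 = 6
sum of known step durations = 40
dur[4] = total - known = 49 - 40 = 9
L[4] is the binding max in step 4, so L[4] = dur[4] = 9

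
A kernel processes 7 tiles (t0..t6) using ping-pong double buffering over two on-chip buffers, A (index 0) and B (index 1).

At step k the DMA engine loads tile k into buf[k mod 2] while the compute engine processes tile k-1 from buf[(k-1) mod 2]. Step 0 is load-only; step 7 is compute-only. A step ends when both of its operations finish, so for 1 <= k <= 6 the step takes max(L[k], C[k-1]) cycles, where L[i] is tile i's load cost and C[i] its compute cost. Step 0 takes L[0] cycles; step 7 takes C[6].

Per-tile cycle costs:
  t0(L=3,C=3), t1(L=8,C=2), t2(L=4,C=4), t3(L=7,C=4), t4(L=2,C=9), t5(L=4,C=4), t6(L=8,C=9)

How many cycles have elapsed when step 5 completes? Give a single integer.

end_cycle[5] = 35

[0] DMA t0→A (3c) ∥ CU idle ⇒ 3c, clock 3
[1] DMA t1→B (8c) ∥ CU A:t0 (3c) ⇒ 8c, clock 11
[2] DMA t2→A (4c) ∥ CU B:t1 (2c) ⇒ 4c, clock 15
[3] DMA t3→B (7c) ∥ CU A:t2 (4c) ⇒ 7c, clock 22
[4] DMA t4→A (2c) ∥ CU B:t3 (4c) ⇒ 4c, clock 26
[5] DMA t5→B (4c) ∥ CU A:t4 (9c) ⇒ 9c, clock 35
[6] DMA t6→A (8c) ∥ CU B:t5 (4c) ⇒ 8c, clock 43
[7] DMA idle ∥ CU A:t6 (9c) ⇒ 9c, clock 52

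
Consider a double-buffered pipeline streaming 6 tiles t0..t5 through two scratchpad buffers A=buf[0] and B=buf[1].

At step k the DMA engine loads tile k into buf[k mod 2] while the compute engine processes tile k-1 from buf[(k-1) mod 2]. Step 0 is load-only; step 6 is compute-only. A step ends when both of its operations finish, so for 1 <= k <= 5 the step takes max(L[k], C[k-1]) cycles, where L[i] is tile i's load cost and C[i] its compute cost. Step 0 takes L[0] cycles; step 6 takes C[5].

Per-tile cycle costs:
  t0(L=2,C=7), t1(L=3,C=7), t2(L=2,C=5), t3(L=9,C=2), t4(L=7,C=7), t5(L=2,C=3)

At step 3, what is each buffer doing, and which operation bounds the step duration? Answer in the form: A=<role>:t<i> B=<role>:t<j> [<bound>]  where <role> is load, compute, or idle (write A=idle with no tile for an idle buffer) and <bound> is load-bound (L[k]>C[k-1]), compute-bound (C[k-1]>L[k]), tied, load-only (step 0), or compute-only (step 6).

step 3: A=compute:t2 B=load:t3 [load-bound]

k=0 load=t0/2c comp=- wait=2 total=2
k=1 load=t1/3c comp=t0/7c wait=7 total=9
k=2 load=t2/2c comp=t1/7c wait=7 total=16
k=3 load=t3/9c comp=t2/5c wait=9 total=25
k=4 load=t4/7c comp=t3/2c wait=7 total=32
k=5 load=t5/2c comp=t4/7c wait=7 total=39
k=6 load=- comp=t5/3c wait=3 total=42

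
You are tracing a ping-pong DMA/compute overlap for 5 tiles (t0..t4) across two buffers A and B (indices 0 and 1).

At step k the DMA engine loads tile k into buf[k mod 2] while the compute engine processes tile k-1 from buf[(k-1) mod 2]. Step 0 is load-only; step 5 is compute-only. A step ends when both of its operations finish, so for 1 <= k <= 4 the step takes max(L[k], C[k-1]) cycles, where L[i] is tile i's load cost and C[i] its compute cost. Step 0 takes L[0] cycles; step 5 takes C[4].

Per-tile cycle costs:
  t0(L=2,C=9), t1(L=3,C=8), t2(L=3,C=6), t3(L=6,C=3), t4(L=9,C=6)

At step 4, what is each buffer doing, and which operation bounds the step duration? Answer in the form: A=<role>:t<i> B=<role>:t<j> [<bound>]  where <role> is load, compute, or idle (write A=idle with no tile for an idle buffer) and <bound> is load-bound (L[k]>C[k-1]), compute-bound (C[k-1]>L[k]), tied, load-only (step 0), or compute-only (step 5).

step 4: A=load:t4 B=compute:t3 [load-bound]

step 0: L[0]=2 → dur=2, Σ=2 | A=load:t0 B=idle [load-only]
step 1: L[1]=3 C[0]=9 → dur=9, Σ=11 | A=compute:t0 B=load:t1 [compute-bound]
step 2: L[2]=3 C[1]=8 → dur=8, Σ=19 | A=load:t2 B=compute:t1 [compute-bound]
step 3: L[3]=6 C[2]=6 → dur=6, Σ=25 | A=compute:t2 B=load:t3 [tied]
step 4: L[4]=9 C[3]=3 → dur=9, Σ=34 | A=load:t4 B=compute:t3 [load-bound]
step 5: C[4]=6 → dur=6, Σ=40 | A=compute:t4 B=idle [compute-only]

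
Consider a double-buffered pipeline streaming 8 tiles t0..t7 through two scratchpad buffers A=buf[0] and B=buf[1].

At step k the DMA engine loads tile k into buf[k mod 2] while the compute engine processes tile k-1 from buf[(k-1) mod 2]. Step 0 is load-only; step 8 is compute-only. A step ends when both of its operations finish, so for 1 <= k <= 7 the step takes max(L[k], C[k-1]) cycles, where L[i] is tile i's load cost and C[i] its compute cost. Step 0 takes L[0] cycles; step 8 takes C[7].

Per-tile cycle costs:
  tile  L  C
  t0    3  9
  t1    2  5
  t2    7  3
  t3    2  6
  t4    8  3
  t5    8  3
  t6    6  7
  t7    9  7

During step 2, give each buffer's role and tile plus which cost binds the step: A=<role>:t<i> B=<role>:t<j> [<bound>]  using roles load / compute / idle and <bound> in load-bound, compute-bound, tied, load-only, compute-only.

step 0: L[0]=3 → dur=3, Σ=3 | A=load:t0 B=idle [load-only]
step 1: L[1]=2 C[0]=9 → dur=9, Σ=12 | A=compute:t0 B=load:t1 [compute-bound]
step 2: L[2]=7 C[1]=5 → dur=7, Σ=19 | A=load:t2 B=compute:t1 [load-bound]
step 3: L[3]=2 C[2]=3 → dur=3, Σ=22 | A=compute:t2 B=load:t3 [compute-bound]
step 4: L[4]=8 C[3]=6 → dur=8, Σ=30 | A=load:t4 B=compute:t3 [load-bound]
step 5: L[5]=8 C[4]=3 → dur=8, Σ=38 | A=compute:t4 B=load:t5 [load-bound]
step 6: L[6]=6 C[5]=3 → dur=6, Σ=44 | A=load:t6 B=compute:t5 [load-bound]
step 7: L[7]=9 C[6]=7 → dur=9, Σ=53 | A=compute:t6 B=load:t7 [load-bound]
step 8: C[7]=7 → dur=7, Σ=60 | A=idle B=compute:t7 [compute-only]

step 2: A=load:t2 B=compute:t1 [load-bound]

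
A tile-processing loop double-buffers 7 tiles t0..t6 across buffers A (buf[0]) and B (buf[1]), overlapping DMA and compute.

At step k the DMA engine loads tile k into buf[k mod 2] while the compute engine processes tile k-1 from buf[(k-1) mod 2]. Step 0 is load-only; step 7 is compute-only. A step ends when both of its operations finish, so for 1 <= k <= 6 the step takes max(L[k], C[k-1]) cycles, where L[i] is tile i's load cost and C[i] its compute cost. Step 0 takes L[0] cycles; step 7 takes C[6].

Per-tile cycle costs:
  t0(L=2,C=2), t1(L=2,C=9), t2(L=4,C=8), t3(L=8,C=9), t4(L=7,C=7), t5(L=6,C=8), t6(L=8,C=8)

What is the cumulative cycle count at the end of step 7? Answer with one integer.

  0. 2=2c; end=2; A:t0 B:-
  1. max(2,2)=2c; end=4; A:t0 B:t1
  2. max(4,9)=9c; end=13; A:t2 B:t1
  3. max(8,8)=8c; end=21; A:t2 B:t3
  4. max(7,9)=9c; end=30; A:t4 B:t3
  5. max(6,7)=7c; end=37; A:t4 B:t5
  6. max(8,8)=8c; end=45; A:t6 B:t5
  7. 8=8c; end=53; A:t6 B:t5

end_cycle[7] = 53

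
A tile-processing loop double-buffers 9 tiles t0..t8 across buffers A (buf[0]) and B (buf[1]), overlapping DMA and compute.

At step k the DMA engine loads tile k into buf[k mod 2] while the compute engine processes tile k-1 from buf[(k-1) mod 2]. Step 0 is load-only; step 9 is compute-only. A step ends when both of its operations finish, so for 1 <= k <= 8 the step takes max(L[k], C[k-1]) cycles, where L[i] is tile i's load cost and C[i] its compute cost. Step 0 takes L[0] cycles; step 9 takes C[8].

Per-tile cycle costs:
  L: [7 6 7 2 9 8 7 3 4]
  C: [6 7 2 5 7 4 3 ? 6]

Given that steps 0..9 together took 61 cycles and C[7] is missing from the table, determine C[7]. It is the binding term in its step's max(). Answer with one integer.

C[7] = 6

step 0 | dur = L[0]=7 = 7
step 1 | dur = max(L[1]=6, C[0]=6) = 6
step 2 | dur = max(L[2]=7, C[1]=7) = 7
step 3 | dur = max(L[3]=2, C[2]=2) = 2
step 4 | dur = max(L[4]=9, C[3]=5) = 9
step 5 | dur = max(L[5]=8, C[4]=7) = 8
step 6 | dur = max(L[6]=7, C[5]=4) = 7
step 7 | dur = max(L[7]=3, C[6]=3) = 3
step 8 | dur = max(L[8]=4, C[7]=?) = C[7]  (unknown; binding)
step 9 | dur = C[8]=6 = 6
sum of known step durations = 55
dur[8] = total - known = 61 - 55 = 6
C[7] is the binding max in step 8, so C[7] = dur[8] = 6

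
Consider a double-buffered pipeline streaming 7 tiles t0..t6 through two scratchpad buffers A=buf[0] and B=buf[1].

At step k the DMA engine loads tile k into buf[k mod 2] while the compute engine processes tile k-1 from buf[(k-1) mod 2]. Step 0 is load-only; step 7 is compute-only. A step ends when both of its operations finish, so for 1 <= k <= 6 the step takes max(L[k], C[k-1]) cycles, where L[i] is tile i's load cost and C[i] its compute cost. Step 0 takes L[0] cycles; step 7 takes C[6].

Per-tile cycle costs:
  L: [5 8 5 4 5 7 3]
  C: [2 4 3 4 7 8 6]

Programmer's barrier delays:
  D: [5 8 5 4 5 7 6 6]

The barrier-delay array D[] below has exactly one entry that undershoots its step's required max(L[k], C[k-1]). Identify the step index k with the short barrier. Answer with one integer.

step 0: need L[0]=5 = 5; D[0]=5 ok
step 1: need max(L[1]=8,C[0]=2) = 8; D[1]=8 ok
step 2: need max(L[2]=5,C[1]=4) = 5; D[2]=5 ok
step 3: need max(L[3]=4,C[2]=3) = 4; D[3]=4 ok
step 4: need max(L[4]=5,C[3]=4) = 5; D[4]=5 ok
step 5: need max(L[5]=7,C[4]=7) = 7; D[5]=7 ok
step 6: need max(L[6]=3,C[5]=8) = 8; D[6]=6 SHORT
step 7: need C[6]=6 = 6; D[7]=6 ok

hazard at step 6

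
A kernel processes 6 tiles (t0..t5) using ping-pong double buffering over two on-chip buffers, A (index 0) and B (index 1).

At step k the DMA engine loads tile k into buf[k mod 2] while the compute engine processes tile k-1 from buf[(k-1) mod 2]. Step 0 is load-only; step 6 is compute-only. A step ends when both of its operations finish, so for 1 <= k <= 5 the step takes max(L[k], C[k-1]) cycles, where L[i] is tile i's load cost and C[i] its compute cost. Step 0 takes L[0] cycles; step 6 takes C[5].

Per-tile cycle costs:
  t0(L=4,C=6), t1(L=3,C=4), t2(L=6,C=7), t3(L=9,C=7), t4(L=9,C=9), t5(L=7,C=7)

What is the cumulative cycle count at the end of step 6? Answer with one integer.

step 0: L[0]=4 → dur=4, Σ=4 | A=load:t0 B=idle [load-only]
step 1: L[1]=3 C[0]=6 → dur=6, Σ=10 | A=compute:t0 B=load:t1 [compute-bound]
step 2: L[2]=6 C[1]=4 → dur=6, Σ=16 | A=load:t2 B=compute:t1 [load-bound]
step 3: L[3]=9 C[2]=7 → dur=9, Σ=25 | A=compute:t2 B=load:t3 [load-bound]
step 4: L[4]=9 C[3]=7 → dur=9, Σ=34 | A=load:t4 B=compute:t3 [load-bound]
step 5: L[5]=7 C[4]=9 → dur=9, Σ=43 | A=compute:t4 B=load:t5 [compute-bound]
step 6: C[5]=7 → dur=7, Σ=50 | A=idle B=compute:t5 [compute-only]

end_cycle[6] = 50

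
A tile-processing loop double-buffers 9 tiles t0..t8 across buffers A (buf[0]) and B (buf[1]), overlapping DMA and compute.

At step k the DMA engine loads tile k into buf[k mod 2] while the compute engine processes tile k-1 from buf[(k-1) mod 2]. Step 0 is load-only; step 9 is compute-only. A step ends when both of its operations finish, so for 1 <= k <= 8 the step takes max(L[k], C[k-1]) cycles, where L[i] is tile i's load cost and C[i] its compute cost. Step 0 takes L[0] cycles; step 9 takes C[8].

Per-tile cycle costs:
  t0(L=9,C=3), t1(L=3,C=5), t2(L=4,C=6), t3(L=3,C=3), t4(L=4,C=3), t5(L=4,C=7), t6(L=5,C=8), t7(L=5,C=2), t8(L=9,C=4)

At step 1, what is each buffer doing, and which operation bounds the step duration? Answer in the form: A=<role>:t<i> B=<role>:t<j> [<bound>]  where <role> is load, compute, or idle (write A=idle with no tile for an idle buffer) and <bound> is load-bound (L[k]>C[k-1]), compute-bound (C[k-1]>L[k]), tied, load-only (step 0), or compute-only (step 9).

step 1: A=compute:t0 B=load:t1 [tied]

  0. 9=9c; end=9; A:t0 B:-
  1. max(3,3)=3c; end=12; A:t0 B:t1
  2. max(4,5)=5c; end=17; A:t2 B:t1
  3. max(3,6)=6c; end=23; A:t2 B:t3
  4. max(4,3)=4c; end=27; A:t4 B:t3
  5. max(4,3)=4c; end=31; A:t4 B:t5
  6. max(5,7)=7c; end=38; A:t6 B:t5
  7. max(5,8)=8c; end=46; A:t6 B:t7
  8. max(9,2)=9c; end=55; A:t8 B:t7
  9. 4=4c; end=59; A:t8 B:t7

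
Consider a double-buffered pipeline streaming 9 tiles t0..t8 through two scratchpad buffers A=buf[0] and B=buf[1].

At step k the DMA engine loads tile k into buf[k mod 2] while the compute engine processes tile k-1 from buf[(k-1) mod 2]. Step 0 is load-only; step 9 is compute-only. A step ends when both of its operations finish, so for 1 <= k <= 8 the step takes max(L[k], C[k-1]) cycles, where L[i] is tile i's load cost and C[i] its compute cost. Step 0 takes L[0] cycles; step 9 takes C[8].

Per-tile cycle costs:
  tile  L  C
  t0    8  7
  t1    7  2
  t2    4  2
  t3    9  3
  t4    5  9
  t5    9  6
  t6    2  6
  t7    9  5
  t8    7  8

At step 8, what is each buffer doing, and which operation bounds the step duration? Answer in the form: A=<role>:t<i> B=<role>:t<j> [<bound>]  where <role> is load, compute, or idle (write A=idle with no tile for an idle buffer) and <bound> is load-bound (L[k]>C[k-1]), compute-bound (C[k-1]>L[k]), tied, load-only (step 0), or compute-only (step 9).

step 8: A=load:t8 B=compute:t7 [load-bound]

[0] DMA t0→A (8c) ∥ CU idle ⇒ 8c, clock 8
[1] DMA t1→B (7c) ∥ CU A:t0 (7c) ⇒ 7c, clock 15
[2] DMA t2→A (4c) ∥ CU B:t1 (2c) ⇒ 4c, clock 19
[3] DMA t3→B (9c) ∥ CU A:t2 (2c) ⇒ 9c, clock 28
[4] DMA t4→A (5c) ∥ CU B:t3 (3c) ⇒ 5c, clock 33
[5] DMA t5→B (9c) ∥ CU A:t4 (9c) ⇒ 9c, clock 42
[6] DMA t6→A (2c) ∥ CU B:t5 (6c) ⇒ 6c, clock 48
[7] DMA t7→B (9c) ∥ CU A:t6 (6c) ⇒ 9c, clock 57
[8] DMA t8→A (7c) ∥ CU B:t7 (5c) ⇒ 7c, clock 64
[9] DMA idle ∥ CU A:t8 (8c) ⇒ 8c, clock 72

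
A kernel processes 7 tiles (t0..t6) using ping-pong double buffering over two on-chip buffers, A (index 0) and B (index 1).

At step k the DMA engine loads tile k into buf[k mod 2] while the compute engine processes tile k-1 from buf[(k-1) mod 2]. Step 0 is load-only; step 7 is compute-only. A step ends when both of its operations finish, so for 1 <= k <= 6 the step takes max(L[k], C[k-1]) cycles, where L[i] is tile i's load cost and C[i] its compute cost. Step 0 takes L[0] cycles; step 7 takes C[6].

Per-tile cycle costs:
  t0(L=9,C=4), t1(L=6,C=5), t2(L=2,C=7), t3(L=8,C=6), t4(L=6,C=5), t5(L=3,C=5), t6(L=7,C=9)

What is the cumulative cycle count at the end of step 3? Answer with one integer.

  0. 9=9c; end=9; A:t0 B:-
  1. max(6,4)=6c; end=15; A:t0 B:t1
  2. max(2,5)=5c; end=20; A:t2 B:t1
  3. max(8,7)=8c; end=28; A:t2 B:t3
  4. max(6,6)=6c; end=34; A:t4 B:t3
  5. max(3,5)=5c; end=39; A:t4 B:t5
  6. max(7,5)=7c; end=46; A:t6 B:t5
  7. 9=9c; end=55; A:t6 B:t5

end_cycle[3] = 28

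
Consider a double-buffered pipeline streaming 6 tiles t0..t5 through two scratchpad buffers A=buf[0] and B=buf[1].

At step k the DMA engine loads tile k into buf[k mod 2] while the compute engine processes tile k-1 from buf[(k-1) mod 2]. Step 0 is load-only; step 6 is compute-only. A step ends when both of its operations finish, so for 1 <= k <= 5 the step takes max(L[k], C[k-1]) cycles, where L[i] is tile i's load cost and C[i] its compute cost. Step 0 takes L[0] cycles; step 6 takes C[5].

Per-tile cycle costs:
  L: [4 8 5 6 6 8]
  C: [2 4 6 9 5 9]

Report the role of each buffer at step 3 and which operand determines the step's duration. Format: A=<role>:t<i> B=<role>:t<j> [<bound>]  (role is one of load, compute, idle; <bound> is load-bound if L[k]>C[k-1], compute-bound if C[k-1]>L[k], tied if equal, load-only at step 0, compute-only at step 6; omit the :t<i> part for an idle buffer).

[0] DMA t0→A (4c) ∥ CU idle ⇒ 4c, clock 4
[1] DMA t1→B (8c) ∥ CU A:t0 (2c) ⇒ 8c, clock 12
[2] DMA t2→A (5c) ∥ CU B:t1 (4c) ⇒ 5c, clock 17
[3] DMA t3→B (6c) ∥ CU A:t2 (6c) ⇒ 6c, clock 23
[4] DMA t4→A (6c) ∥ CU B:t3 (9c) ⇒ 9c, clock 32
[5] DMA t5→B (8c) ∥ CU A:t4 (5c) ⇒ 8c, clock 40
[6] DMA idle ∥ CU B:t5 (9c) ⇒ 9c, clock 49

step 3: A=compute:t2 B=load:t3 [tied]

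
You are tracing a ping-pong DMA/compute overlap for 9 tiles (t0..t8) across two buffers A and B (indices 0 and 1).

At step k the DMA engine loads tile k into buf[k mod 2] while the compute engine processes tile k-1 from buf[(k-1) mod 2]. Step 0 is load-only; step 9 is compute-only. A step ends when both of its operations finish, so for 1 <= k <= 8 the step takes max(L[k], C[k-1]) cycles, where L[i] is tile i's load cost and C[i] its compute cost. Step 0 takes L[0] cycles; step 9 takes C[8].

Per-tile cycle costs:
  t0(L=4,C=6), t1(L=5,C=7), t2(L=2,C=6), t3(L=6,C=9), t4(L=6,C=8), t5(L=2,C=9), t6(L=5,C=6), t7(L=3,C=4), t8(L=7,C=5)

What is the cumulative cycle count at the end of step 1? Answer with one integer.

end_cycle[1] = 10

[0] DMA t0→A (4c) ∥ CU idle ⇒ 4c, clock 4
[1] DMA t1→B (5c) ∥ CU A:t0 (6c) ⇒ 6c, clock 10
[2] DMA t2→A (2c) ∥ CU B:t1 (7c) ⇒ 7c, clock 17
[3] DMA t3→B (6c) ∥ CU A:t2 (6c) ⇒ 6c, clock 23
[4] DMA t4→A (6c) ∥ CU B:t3 (9c) ⇒ 9c, clock 32
[5] DMA t5→B (2c) ∥ CU A:t4 (8c) ⇒ 8c, clock 40
[6] DMA t6→A (5c) ∥ CU B:t5 (9c) ⇒ 9c, clock 49
[7] DMA t7→B (3c) ∥ CU A:t6 (6c) ⇒ 6c, clock 55
[8] DMA t8→A (7c) ∥ CU B:t7 (4c) ⇒ 7c, clock 62
[9] DMA idle ∥ CU A:t8 (5c) ⇒ 5c, clock 67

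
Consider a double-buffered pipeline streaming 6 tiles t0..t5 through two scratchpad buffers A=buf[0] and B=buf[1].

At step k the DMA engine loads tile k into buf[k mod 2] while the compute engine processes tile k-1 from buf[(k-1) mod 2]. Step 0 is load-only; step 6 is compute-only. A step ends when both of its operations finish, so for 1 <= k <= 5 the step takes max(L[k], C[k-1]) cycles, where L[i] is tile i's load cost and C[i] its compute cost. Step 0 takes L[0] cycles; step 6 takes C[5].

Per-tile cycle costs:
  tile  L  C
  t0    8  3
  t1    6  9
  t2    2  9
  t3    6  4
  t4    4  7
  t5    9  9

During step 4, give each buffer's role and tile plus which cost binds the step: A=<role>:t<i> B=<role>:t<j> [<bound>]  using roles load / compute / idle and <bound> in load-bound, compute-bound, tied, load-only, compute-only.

step 0: L[0]=8 → dur=8, Σ=8 | A=load:t0 B=idle [load-only]
step 1: L[1]=6 C[0]=3 → dur=6, Σ=14 | A=compute:t0 B=load:t1 [load-bound]
step 2: L[2]=2 C[1]=9 → dur=9, Σ=23 | A=load:t2 B=compute:t1 [compute-bound]
step 3: L[3]=6 C[2]=9 → dur=9, Σ=32 | A=compute:t2 B=load:t3 [compute-bound]
step 4: L[4]=4 C[3]=4 → dur=4, Σ=36 | A=load:t4 B=compute:t3 [tied]
step 5: L[5]=9 C[4]=7 → dur=9, Σ=45 | A=compute:t4 B=load:t5 [load-bound]
step 6: C[5]=9 → dur=9, Σ=54 | A=idle B=compute:t5 [compute-only]

step 4: A=load:t4 B=compute:t3 [tied]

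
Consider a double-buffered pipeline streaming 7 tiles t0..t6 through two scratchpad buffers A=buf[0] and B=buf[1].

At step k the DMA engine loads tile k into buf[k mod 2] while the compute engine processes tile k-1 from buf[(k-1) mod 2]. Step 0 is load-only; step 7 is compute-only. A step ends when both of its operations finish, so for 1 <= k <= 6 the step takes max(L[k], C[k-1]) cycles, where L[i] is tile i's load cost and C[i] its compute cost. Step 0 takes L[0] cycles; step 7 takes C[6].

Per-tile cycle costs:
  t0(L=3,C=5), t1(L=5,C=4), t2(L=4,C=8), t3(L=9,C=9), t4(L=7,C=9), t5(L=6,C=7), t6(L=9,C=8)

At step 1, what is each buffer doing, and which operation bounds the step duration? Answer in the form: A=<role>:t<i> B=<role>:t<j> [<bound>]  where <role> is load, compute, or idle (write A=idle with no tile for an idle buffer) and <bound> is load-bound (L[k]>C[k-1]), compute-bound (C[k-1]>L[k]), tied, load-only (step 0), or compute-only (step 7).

k=0 load=t0/3c comp=- wait=3 total=3
k=1 load=t1/5c comp=t0/5c wait=5 total=8
k=2 load=t2/4c comp=t1/4c wait=4 total=12
k=3 load=t3/9c comp=t2/8c wait=9 total=21
k=4 load=t4/7c comp=t3/9c wait=9 total=30
k=5 load=t5/6c comp=t4/9c wait=9 total=39
k=6 load=t6/9c comp=t5/7c wait=9 total=48
k=7 load=- comp=t6/8c wait=8 total=56

step 1: A=compute:t0 B=load:t1 [tied]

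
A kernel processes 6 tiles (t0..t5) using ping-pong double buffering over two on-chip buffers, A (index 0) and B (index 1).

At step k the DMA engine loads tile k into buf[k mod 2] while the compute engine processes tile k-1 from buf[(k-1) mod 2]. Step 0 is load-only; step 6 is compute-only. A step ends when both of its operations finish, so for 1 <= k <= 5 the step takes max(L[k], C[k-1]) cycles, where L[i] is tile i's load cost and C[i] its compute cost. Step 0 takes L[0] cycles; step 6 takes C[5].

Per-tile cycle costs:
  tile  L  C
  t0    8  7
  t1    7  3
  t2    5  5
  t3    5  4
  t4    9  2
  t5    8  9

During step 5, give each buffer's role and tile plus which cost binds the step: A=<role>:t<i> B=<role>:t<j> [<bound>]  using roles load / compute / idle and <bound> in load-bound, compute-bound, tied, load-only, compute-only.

step 5: A=compute:t4 B=load:t5 [load-bound]

step 0: L[0]=8 → dur=8, Σ=8 | A=load:t0 B=idle [load-only]
step 1: L[1]=7 C[0]=7 → dur=7, Σ=15 | A=compute:t0 B=load:t1 [tied]
step 2: L[2]=5 C[1]=3 → dur=5, Σ=20 | A=load:t2 B=compute:t1 [load-bound]
step 3: L[3]=5 C[2]=5 → dur=5, Σ=25 | A=compute:t2 B=load:t3 [tied]
step 4: L[4]=9 C[3]=4 → dur=9, Σ=34 | A=load:t4 B=compute:t3 [load-bound]
step 5: L[5]=8 C[4]=2 → dur=8, Σ=42 | A=compute:t4 B=load:t5 [load-bound]
step 6: C[5]=9 → dur=9, Σ=51 | A=idle B=compute:t5 [compute-only]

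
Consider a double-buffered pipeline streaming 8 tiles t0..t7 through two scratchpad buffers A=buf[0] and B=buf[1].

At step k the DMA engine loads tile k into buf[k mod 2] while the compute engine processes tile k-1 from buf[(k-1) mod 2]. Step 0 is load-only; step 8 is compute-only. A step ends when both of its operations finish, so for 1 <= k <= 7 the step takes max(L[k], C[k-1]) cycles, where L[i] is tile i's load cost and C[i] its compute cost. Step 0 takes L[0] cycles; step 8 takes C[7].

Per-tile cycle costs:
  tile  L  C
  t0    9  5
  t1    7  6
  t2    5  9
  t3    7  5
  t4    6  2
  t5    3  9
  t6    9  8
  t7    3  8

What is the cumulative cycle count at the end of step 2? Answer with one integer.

end_cycle[2] = 22

  0. 9=9c; end=9; A:t0 B:-
  1. max(7,5)=7c; end=16; A:t0 B:t1
  2. max(5,6)=6c; end=22; A:t2 B:t1
  3. max(7,9)=9c; end=31; A:t2 B:t3
  4. max(6,5)=6c; end=37; A:t4 B:t3
  5. max(3,2)=3c; end=40; A:t4 B:t5
  6. max(9,9)=9c; end=49; A:t6 B:t5
  7. max(3,8)=8c; end=57; A:t6 B:t7
  8. 8=8c; end=65; A:t6 B:t7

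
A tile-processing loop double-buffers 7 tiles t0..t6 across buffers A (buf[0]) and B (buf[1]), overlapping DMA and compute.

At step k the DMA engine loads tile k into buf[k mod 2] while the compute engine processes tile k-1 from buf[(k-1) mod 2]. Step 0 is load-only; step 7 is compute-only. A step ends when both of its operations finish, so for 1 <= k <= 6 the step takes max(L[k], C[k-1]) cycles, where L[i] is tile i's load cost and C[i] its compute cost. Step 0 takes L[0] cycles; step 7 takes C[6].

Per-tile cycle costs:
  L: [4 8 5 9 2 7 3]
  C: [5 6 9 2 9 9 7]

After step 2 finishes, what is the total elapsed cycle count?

end_cycle[2] = 18

step 0: L[0]=4 → dur=4, Σ=4 | A=load:t0 B=idle [load-only]
step 1: L[1]=8 C[0]=5 → dur=8, Σ=12 | A=compute:t0 B=load:t1 [load-bound]
step 2: L[2]=5 C[1]=6 → dur=6, Σ=18 | A=load:t2 B=compute:t1 [compute-bound]
step 3: L[3]=9 C[2]=9 → dur=9, Σ=27 | A=compute:t2 B=load:t3 [tied]
step 4: L[4]=2 C[3]=2 → dur=2, Σ=29 | A=load:t4 B=compute:t3 [tied]
step 5: L[5]=7 C[4]=9 → dur=9, Σ=38 | A=compute:t4 B=load:t5 [compute-bound]
step 6: L[6]=3 C[5]=9 → dur=9, Σ=47 | A=load:t6 B=compute:t5 [compute-bound]
step 7: C[6]=7 → dur=7, Σ=54 | A=compute:t6 B=idle [compute-only]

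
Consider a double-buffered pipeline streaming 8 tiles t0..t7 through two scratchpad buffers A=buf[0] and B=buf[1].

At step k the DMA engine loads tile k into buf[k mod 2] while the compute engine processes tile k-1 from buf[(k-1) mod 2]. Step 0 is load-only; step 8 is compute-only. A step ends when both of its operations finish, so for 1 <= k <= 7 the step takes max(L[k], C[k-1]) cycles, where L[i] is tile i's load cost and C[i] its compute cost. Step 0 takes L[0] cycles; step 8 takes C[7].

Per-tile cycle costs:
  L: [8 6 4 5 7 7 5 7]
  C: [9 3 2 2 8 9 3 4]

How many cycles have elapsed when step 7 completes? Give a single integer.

step 0: L[0]=8 → dur=8, Σ=8 | A=load:t0 B=idle [load-only]
step 1: L[1]=6 C[0]=9 → dur=9, Σ=17 | A=compute:t0 B=load:t1 [compute-bound]
step 2: L[2]=4 C[1]=3 → dur=4, Σ=21 | A=load:t2 B=compute:t1 [load-bound]
step 3: L[3]=5 C[2]=2 → dur=5, Σ=26 | A=compute:t2 B=load:t3 [load-bound]
step 4: L[4]=7 C[3]=2 → dur=7, Σ=33 | A=load:t4 B=compute:t3 [load-bound]
step 5: L[5]=7 C[4]=8 → dur=8, Σ=41 | A=compute:t4 B=load:t5 [compute-bound]
step 6: L[6]=5 C[5]=9 → dur=9, Σ=50 | A=load:t6 B=compute:t5 [compute-bound]
step 7: L[7]=7 C[6]=3 → dur=7, Σ=57 | A=compute:t6 B=load:t7 [load-bound]
step 8: C[7]=4 → dur=4, Σ=61 | A=idle B=compute:t7 [compute-only]

end_cycle[7] = 57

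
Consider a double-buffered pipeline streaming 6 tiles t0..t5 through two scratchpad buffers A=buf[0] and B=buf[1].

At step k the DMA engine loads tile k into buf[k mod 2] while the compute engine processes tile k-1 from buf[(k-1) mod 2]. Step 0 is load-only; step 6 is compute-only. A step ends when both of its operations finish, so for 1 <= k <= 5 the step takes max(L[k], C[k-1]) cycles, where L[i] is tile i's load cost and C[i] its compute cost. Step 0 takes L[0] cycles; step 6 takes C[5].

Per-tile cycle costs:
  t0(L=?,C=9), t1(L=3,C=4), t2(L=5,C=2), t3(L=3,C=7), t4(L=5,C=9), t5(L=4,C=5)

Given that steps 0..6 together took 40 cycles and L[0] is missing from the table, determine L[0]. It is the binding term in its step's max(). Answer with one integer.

step 0 | dur = L[0]=? = L[0]  (unknown; binding)
step 1 | dur = max(L[1]=3, C[0]=9) = 9
step 2 | dur = max(L[2]=5, C[1]=4) = 5
step 3 | dur = max(L[3]=3, C[2]=2) = 3
step 4 | dur = max(L[4]=5, C[3]=7) = 7
step 5 | dur = max(L[5]=4, C[4]=9) = 9
step 6 | dur = C[5]=5 = 5
sum of known step durations = 38
dur[0] = total - known = 40 - 38 = 2
L[0] is the binding max in step 0, so L[0] = dur[0] = 2

L[0] = 2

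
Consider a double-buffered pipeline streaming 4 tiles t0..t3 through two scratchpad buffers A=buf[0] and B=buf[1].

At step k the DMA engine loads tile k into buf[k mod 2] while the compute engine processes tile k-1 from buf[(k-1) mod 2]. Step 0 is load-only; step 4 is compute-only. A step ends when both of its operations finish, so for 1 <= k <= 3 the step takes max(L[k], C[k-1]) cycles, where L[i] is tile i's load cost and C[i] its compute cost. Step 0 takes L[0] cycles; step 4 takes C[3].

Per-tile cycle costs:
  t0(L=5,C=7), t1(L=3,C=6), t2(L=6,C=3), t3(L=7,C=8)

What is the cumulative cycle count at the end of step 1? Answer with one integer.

end_cycle[1] = 12

[0] DMA t0→A (5c) ∥ CU idle ⇒ 5c, clock 5
[1] DMA t1→B (3c) ∥ CU A:t0 (7c) ⇒ 7c, clock 12
[2] DMA t2→A (6c) ∥ CU B:t1 (6c) ⇒ 6c, clock 18
[3] DMA t3→B (7c) ∥ CU A:t2 (3c) ⇒ 7c, clock 25
[4] DMA idle ∥ CU B:t3 (8c) ⇒ 8c, clock 33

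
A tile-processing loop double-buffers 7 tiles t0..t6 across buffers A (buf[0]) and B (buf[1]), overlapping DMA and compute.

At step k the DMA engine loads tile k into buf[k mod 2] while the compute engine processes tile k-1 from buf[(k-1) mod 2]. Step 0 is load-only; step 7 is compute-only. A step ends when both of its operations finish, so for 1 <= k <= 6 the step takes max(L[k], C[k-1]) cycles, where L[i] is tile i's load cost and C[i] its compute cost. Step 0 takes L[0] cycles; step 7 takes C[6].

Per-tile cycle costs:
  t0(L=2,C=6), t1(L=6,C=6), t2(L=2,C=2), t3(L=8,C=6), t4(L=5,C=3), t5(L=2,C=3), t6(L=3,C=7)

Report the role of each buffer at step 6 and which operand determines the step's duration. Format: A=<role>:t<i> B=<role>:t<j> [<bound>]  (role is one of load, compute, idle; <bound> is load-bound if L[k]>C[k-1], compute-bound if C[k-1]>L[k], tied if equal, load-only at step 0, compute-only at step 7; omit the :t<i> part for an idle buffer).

step 0: L[0]=2 → dur=2, Σ=2 | A=load:t0 B=idle [load-only]
step 1: L[1]=6 C[0]=6 → dur=6, Σ=8 | A=compute:t0 B=load:t1 [tied]
step 2: L[2]=2 C[1]=6 → dur=6, Σ=14 | A=load:t2 B=compute:t1 [compute-bound]
step 3: L[3]=8 C[2]=2 → dur=8, Σ=22 | A=compute:t2 B=load:t3 [load-bound]
step 4: L[4]=5 C[3]=6 → dur=6, Σ=28 | A=load:t4 B=compute:t3 [compute-bound]
step 5: L[5]=2 C[4]=3 → dur=3, Σ=31 | A=compute:t4 B=load:t5 [compute-bound]
step 6: L[6]=3 C[5]=3 → dur=3, Σ=34 | A=load:t6 B=compute:t5 [tied]
step 7: C[6]=7 → dur=7, Σ=41 | A=compute:t6 B=idle [compute-only]

step 6: A=load:t6 B=compute:t5 [tied]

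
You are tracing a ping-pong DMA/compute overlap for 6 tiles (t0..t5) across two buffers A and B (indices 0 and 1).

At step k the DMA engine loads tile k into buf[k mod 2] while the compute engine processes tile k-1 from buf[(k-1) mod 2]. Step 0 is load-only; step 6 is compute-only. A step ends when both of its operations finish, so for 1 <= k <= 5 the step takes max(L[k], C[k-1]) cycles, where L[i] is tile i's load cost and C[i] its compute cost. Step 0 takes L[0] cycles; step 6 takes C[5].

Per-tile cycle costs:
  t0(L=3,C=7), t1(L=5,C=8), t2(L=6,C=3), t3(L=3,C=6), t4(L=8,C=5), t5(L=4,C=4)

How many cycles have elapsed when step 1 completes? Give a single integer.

end_cycle[1] = 10

k=0 load=t0/3c comp=- wait=3 total=3
k=1 load=t1/5c comp=t0/7c wait=7 total=10
k=2 load=t2/6c comp=t1/8c wait=8 total=18
k=3 load=t3/3c comp=t2/3c wait=3 total=21
k=4 load=t4/8c comp=t3/6c wait=8 total=29
k=5 load=t5/4c comp=t4/5c wait=5 total=34
k=6 load=- comp=t5/4c wait=4 total=38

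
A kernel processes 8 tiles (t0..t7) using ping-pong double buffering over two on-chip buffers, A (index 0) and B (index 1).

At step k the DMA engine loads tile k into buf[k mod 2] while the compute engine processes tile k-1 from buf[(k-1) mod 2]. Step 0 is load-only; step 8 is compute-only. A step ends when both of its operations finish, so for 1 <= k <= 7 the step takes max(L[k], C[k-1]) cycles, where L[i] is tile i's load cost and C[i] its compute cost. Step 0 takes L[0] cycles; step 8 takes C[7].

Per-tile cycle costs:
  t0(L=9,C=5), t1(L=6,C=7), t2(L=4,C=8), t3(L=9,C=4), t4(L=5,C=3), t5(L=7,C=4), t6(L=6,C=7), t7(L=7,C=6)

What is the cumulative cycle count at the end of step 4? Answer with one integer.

[0] DMA t0→A (9c) ∥ CU idle ⇒ 9c, clock 9
[1] DMA t1→B (6c) ∥ CU A:t0 (5c) ⇒ 6c, clock 15
[2] DMA t2→A (4c) ∥ CU B:t1 (7c) ⇒ 7c, clock 22
[3] DMA t3→B (9c) ∥ CU A:t2 (8c) ⇒ 9c, clock 31
[4] DMA t4→A (5c) ∥ CU B:t3 (4c) ⇒ 5c, clock 36
[5] DMA t5→B (7c) ∥ CU A:t4 (3c) ⇒ 7c, clock 43
[6] DMA t6→A (6c) ∥ CU B:t5 (4c) ⇒ 6c, clock 49
[7] DMA t7→B (7c) ∥ CU A:t6 (7c) ⇒ 7c, clock 56
[8] DMA idle ∥ CU B:t7 (6c) ⇒ 6c, clock 62

end_cycle[4] = 36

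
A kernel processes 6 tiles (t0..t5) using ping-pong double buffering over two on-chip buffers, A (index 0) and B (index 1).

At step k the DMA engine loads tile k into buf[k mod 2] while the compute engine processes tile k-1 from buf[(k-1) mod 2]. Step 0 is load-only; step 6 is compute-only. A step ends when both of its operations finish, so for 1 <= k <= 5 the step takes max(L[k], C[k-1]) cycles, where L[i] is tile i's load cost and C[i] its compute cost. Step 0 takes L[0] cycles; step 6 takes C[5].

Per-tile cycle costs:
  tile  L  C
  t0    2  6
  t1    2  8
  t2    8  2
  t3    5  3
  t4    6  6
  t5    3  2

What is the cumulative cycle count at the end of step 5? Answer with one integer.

step 0: L[0]=2 → dur=2, Σ=2 | A=load:t0 B=idle [load-only]
step 1: L[1]=2 C[0]=6 → dur=6, Σ=8 | A=compute:t0 B=load:t1 [compute-bound]
step 2: L[2]=8 C[1]=8 → dur=8, Σ=16 | A=load:t2 B=compute:t1 [tied]
step 3: L[3]=5 C[2]=2 → dur=5, Σ=21 | A=compute:t2 B=load:t3 [load-bound]
step 4: L[4]=6 C[3]=3 → dur=6, Σ=27 | A=load:t4 B=compute:t3 [load-bound]
step 5: L[5]=3 C[4]=6 → dur=6, Σ=33 | A=compute:t4 B=load:t5 [compute-bound]
step 6: C[5]=2 → dur=2, Σ=35 | A=idle B=compute:t5 [compute-only]

end_cycle[5] = 33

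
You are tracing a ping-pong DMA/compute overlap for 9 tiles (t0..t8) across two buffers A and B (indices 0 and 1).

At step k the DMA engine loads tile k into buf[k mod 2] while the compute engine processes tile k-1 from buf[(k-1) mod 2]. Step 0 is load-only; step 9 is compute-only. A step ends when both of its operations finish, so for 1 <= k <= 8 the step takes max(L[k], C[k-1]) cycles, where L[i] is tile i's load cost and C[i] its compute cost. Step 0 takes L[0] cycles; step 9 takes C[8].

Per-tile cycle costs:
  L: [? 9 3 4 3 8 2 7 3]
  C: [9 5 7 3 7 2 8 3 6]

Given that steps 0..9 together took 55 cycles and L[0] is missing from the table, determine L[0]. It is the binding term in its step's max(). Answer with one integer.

L[0] = 4

step 0 = dur = L[0]=? = L[0]  (unknown; binding)
step 1 = dur = max(L[1]=9, C[0]=9) = 9
step 2 = dur = max(L[2]=3, C[1]=5) = 5
step 3 = dur = max(L[3]=4, C[2]=7) = 7
step 4 = dur = max(L[4]=3, C[3]=3) = 3
step 5 = dur = max(L[5]=8, C[4]=7) = 8
step 6 = dur = max(L[6]=2, C[5]=2) = 2
step 7 = dur = max(L[7]=7, C[6]=8) = 8
step 8 = dur = max(L[8]=3, C[7]=3) = 3
step 9 = dur = C[8]=6 = 6
sum of known step durations = 51
dur[0] = total - known = 55 - 51 = 4
L[0] is the binding max in step 0, so L[0] = dur[0] = 4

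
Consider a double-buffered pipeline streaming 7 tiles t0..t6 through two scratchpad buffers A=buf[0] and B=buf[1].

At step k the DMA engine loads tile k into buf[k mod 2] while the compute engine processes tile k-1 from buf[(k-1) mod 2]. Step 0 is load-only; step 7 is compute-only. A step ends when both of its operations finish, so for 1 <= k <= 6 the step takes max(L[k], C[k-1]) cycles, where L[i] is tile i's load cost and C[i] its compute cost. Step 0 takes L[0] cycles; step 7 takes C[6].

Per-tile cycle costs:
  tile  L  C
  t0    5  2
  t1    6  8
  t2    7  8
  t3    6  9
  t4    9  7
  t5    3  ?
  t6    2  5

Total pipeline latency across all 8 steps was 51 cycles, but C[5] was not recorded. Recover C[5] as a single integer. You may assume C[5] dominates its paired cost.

step 0 → dur = L[0]=5 = 5
step 1 → dur = max(L[1]=6, C[0]=2) = 6
step 2 → dur = max(L[2]=7, C[1]=8) = 8
step 3 → dur = max(L[3]=6, C[2]=8) = 8
step 4 → dur = max(L[4]=9, C[3]=9) = 9
step 5 → dur = max(L[5]=3, C[4]=7) = 7
step 6 → dur = max(L[6]=2, C[5]=?) = C[5]  (unknown; binding)
step 7 → dur = C[6]=5 = 5
sum of known step durations = 48
dur[6] = total - known = 51 - 48 = 3
C[5] is the binding max in step 6, so C[5] = dur[6] = 3

C[5] = 3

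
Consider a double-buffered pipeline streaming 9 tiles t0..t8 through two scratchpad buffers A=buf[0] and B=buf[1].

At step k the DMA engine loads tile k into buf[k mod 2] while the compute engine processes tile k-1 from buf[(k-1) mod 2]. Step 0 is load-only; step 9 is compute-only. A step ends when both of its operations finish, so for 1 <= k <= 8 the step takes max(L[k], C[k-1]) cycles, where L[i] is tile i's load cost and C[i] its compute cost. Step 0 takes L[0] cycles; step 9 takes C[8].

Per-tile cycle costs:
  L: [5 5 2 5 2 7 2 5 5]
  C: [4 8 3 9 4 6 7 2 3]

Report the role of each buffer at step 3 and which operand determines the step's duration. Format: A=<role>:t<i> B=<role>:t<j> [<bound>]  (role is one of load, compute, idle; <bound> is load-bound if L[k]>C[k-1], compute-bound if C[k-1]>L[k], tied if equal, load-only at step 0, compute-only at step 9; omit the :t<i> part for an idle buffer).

  0. 5=5c; end=5; A:t0 B:-
  1. max(5,4)=5c; end=10; A:t0 B:t1
  2. max(2,8)=8c; end=18; A:t2 B:t1
  3. max(5,3)=5c; end=23; A:t2 B:t3
  4. max(2,9)=9c; end=32; A:t4 B:t3
  5. max(7,4)=7c; end=39; A:t4 B:t5
  6. max(2,6)=6c; end=45; A:t6 B:t5
  7. max(5,7)=7c; end=52; A:t6 B:t7
  8. max(5,2)=5c; end=57; A:t8 B:t7
  9. 3=3c; end=60; A:t8 B:t7

step 3: A=compute:t2 B=load:t3 [load-bound]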